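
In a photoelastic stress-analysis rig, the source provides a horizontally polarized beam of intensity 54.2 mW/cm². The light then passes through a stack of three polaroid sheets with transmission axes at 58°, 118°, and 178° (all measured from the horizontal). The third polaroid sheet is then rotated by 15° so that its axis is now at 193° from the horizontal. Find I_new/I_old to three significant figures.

I_new/I_old ≈ 0.268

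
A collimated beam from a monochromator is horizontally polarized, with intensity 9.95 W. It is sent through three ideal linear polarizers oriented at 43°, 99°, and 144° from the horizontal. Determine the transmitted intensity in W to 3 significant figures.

I ≈ 0.832 W

By Malus's law, I₁ = 9.95 W · cos²(43°) = 5.322 W.
I₂ = I₁ · cos²(56°) = 5.322 · 0.3127 = 1.664 W.
I₃ = I₂ · cos²(45°) = 1.664 · 0.5 = 0.8321 W.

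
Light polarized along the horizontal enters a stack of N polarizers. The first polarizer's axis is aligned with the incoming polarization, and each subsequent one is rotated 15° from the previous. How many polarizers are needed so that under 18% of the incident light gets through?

First polarizer is aligned with the polarization: full transmission.
Each further stage multiplies by cos²(15°) = 0.933.
After N polarizers: T = 0.933^(N−1). Require T < 0.18 ⇒ N−1 > ln(0.18)/ln(0.933) = 24.73, so N−1 ≥ 25 and N = 26.
Check: N=26 gives T = 0.1767 < 0.18; N=25 gives T = 0.1894.

N = 26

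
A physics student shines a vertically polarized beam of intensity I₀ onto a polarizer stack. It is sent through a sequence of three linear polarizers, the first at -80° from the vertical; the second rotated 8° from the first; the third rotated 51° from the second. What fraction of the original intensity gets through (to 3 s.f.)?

I₁ = I₀ cos²(-80° − 0°) = I₀ cos²(80°) = 0.03015 I₀.
I₂ = I₁ cos²(8°) = 0.03015 · 0.9806 I₀ = 0.02957 I₀.
I₃ = I₂ cos²(51°) = 0.02957 · 0.396 I₀ = 0.01171 I₀.
Transmitted fraction = 0.01171.

≈ 0.0117 I₀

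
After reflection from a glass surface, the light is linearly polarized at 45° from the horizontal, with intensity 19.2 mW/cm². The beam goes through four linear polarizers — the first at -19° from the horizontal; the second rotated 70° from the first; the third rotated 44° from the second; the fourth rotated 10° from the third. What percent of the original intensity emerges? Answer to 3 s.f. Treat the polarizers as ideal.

By Malus's law, I₁ = 19.2 mW/cm² · cos²(64°) = 3.69 mW/cm².
I₂ = I₁ · cos²(70°) = 3.69 · 0.117 = 0.4316 mW/cm².
I₃ = I₂ · cos²(44°) = 0.4316 · 0.5174 = 0.2233 mW/cm².
I₄ = I₃ · cos²(10°) = 0.2233 · 0.9698 = 0.2166 mW/cm².
That is 1.128% of the incident intensity.

≈ 1.13%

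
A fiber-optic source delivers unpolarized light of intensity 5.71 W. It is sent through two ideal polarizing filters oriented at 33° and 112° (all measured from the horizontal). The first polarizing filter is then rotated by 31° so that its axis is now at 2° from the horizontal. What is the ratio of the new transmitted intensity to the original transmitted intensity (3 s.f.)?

Before rotation:
Unpolarized light through the first polarizer → I₁ = ½ I₀, now polarized at 33°.
I₂ = I₁ cos²(112° − 33°) = 0.5 I₀ · cos²(79°) = 0.0182 I₀.
After rotation:
Unpolarized light through the first polarizer → I₁ = ½ I₀, now polarized at 2°.
Angle between axes 1 and 2: 70°. I₂ = 0.5 I₀ · cos²(70°) = 0.05849 I₀.
Ratio = 0.05849 / 0.0182 = 3.213.

I_new/I_old ≈ 3.21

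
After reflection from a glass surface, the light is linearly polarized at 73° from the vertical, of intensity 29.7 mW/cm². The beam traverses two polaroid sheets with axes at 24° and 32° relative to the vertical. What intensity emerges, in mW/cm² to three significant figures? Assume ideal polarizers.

I ≈ 12.5 mW/cm²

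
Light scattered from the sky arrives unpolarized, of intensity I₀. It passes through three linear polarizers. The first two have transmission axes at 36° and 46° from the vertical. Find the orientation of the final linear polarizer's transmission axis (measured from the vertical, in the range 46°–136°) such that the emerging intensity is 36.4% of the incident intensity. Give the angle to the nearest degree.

Unpolarized light through the first polarizer → I₁ = ½ I₀, now polarized at 36°.
I₂ = I₁ cos²(46° − 36°) = 0.5 I₀ · cos²(10°) = 0.4849 I₀.
Need I₃/I₀ = 0.364, so cos²(θ − 46°) = 0.364 / 0.4849 = 0.7506.
θ − 46° = arccos(√0.7506) = 30.0°, giving θ ≈ 46 + 30.0 = 76.0°.

θ ≈ 76°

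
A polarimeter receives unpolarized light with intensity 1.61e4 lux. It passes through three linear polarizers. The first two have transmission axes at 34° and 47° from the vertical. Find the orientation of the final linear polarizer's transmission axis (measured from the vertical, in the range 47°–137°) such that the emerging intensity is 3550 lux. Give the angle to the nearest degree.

Unpolarized light through the first polarizer → I₁ = ½ I₀, now polarized at 34°.
I₂ = I₁ cos²(47° − 34°) = 0.5 I₀ · cos²(13°) = 0.4747 I₀.
Target fraction: 3550 / 1.61e4 lux = 0.2205 of I₀.
Need I₃/I₀ = 0.2205, so cos²(θ − 47°) = 0.2205 / 0.4747 = 0.4645.
θ − 47° = arccos(√0.4645) = 47.0°, giving θ ≈ 47 + 47.0 = 94.0°.

θ ≈ 94°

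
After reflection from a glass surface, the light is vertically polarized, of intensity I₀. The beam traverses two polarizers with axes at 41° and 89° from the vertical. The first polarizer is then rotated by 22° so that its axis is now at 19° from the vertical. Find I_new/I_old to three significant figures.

I_new/I_old ≈ 0.410

Before rotation:
By Malus's law, I₁ = I₀ cos²(41° − 0°) = I₀ cos²(41°) = 0.5696 I₀.
I₂ = I₁ cos²(89° − 41°) = 0.5696 I₀ · cos²(48°) = 0.255 I₀.
After rotation:
I₁ = I₀ cos²(19° − 0°) = I₀ cos²(19°) = 0.894 I₀.
I₂ = I₁ cos²(89° − 19°) = 0.894 I₀ · cos²(70°) = 0.1046 I₀.
Ratio = 0.1046 / 0.255 = 0.4101.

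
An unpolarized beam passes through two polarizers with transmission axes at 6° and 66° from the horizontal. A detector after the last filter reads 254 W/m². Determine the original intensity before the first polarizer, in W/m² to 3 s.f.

Unpolarized light through the first polarizer → I₁ = ½ I₀, now polarized at 6°.
I₂ = I₁ cos²(66° − 6°) = 0.5 I₀ · cos²(60°) = 0.125 I₀.
So 254 W/m² = 0.125 I₀, giving I₀ = 254/0.125 = 2032 W/m².

I₀ ≈ 2030 W/m²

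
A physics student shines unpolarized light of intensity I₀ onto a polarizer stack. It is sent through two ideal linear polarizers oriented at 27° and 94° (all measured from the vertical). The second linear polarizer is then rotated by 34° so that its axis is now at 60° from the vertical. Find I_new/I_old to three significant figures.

Before rotation:
Unpolarized light through the first polarizer → I₁ = ½ I₀, now polarized at 27°.
I₂ = I₁ cos²(94° − 27°) = 0.5 I₀ · cos²(67°) = 0.07634 I₀.
After rotation:
Unpolarized light through the first polarizer → I₁ = ½ I₀, now polarized at 27°.
I₂ = I₁ cos²(60° − 27°) = 0.5 I₀ · cos²(33°) = 0.3517 I₀.
Ratio = 0.3517 / 0.07634 = 4.607.

I_new/I_old ≈ 4.61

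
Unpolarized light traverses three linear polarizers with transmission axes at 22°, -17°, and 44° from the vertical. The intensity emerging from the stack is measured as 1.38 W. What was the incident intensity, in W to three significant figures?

I₀ ≈ 19.4 W

Unpolarized light through the first polarizer → I₁ = ½ I₀, now polarized at 22°.
I₂ = I₁ cos²(-17° − 22°) = 0.5 I₀ · cos²(39°) = 0.302 I₀.
I₃ = I₂ cos²(44° + 17°) = 0.302 I₀ · cos²(61°) = 0.07098 I₀.
So 1.38 W = 0.07098 I₀, giving I₀ = 1.38/0.07098 = 19.44 W.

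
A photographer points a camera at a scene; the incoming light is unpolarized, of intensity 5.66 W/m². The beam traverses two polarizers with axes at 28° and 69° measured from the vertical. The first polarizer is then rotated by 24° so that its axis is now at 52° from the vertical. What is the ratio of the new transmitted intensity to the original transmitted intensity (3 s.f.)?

I_new/I_old ≈ 1.61

Before rotation:
Unpolarized light through the first polarizer → I₁ = ½ I₀, now polarized at 28°.
I₂ = I₁ cos²(69° − 28°) = 0.5 I₀ · cos²(41°) = 0.2848 I₀.
After rotation:
Unpolarized light through the first polarizer → I₁ = ½ I₀, now polarized at 52°.
I₂ = I₁ cos²(69° − 52°) = 0.5 I₀ · cos²(17°) = 0.4573 I₀.
Ratio = 0.4573 / 0.2848 = 1.606.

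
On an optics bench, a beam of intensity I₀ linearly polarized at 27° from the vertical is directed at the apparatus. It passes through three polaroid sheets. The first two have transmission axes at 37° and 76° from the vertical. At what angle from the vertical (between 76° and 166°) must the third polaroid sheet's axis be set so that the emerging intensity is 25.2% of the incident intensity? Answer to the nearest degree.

θ ≈ 125°

I₁ = I₀ cos²(37° − 27°) = I₀ cos²(10°) = 0.9698 I₀.
I₂ = I₁ cos²(76° − 37°) = 0.9698 I₀ · cos²(39°) = 0.5857 I₀.
Need I₃/I₀ = 0.252, so cos²(θ − 76°) = 0.252 / 0.5857 = 0.4302.
θ − 76° = arccos(√0.4302) = 49.0°, giving θ ≈ 76 + 49.0 = 125.0°.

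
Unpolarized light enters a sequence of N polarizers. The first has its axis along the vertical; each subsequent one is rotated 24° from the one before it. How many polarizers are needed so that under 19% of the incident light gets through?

N = 7

First polarizer halves the unpolarized light: factor 1/2.
Each further stage multiplies by cos²(24°) = 0.8346.
After N polarizers: T = 0.5·0.8346^(N−1). Require T < 0.19 ⇒ N−1 > ln(0.19/0.5)/ln(0.8346) = 5.35, so N−1 ≥ 6 and N = 7.
Check: N=7 gives T = 0.1689 < 0.19; N=6 gives T = 0.2024.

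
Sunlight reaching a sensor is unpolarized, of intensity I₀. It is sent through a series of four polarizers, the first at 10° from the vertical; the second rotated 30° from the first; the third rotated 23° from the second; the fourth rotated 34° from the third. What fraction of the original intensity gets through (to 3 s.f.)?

Unpolarized light through the first polarizer → I₁ = ½ I₀, now polarized at 10°.
I₂ = I₁ cos²(30°) = 0.5 · 0.75 I₀ = 0.375 I₀.
I₃ = I₂ cos²(23°) = 0.375 · 0.8473 I₀ = 0.3177 I₀.
I₄ = I₃ cos²(34°) = 0.3177 · 0.6873 I₀ = 0.2184 I₀.
Transmitted fraction = 0.2184.

≈ 0.218 I₀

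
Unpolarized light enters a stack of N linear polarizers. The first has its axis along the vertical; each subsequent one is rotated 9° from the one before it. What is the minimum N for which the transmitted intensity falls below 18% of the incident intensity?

First polarizer halves the unpolarized light: factor 1/2.
Each further stage multiplies by cos²(9°) = 0.9755.
After N polarizers: T = 0.5·0.9755^(N−1). Require T < 0.18 ⇒ N−1 > ln(0.18/0.5)/ln(0.9755) = 41.24, so N−1 ≥ 42 and N = 43.
Check: N=43 gives T = 0.1766 < 0.18; N=42 gives T = 0.1811.

N = 43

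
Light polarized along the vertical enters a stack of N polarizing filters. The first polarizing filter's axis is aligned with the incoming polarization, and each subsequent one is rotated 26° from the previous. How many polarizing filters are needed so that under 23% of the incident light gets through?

N = 8

First polarizer is aligned with the polarization: full transmission.
Each further stage multiplies by cos²(26°) = 0.8078.
After N polarizers: T = 0.8078^(N−1). Require T < 0.23 ⇒ N−1 > ln(0.23)/ln(0.8078) = 6.89, so N−1 ≥ 7 and N = 8.
Check: N=8 gives T = 0.2245 < 0.23; N=7 gives T = 0.2779.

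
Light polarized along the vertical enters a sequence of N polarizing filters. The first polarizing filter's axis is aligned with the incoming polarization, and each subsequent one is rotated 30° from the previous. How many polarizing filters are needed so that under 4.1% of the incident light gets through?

N = 13

First polarizer is aligned with the polarization: full transmission.
Each further stage multiplies by cos²(30°) = 0.75.
After N polarizers: T = 0.75^(N−1). Require T < 0.041 ⇒ N−1 > ln(0.041)/ln(0.75) = 11.10, so N−1 ≥ 12 and N = 13.
Check: N=13 gives T = 0.03168 < 0.041; N=12 gives T = 0.04224.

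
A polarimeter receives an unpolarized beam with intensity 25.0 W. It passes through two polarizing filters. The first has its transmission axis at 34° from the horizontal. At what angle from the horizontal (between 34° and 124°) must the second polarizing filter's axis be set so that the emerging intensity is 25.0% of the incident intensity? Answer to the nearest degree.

Unpolarized light through the first polarizer → I₁ = ½ I₀, now polarized at 34°.
Need I₂/I₀ = 0.25, so cos²(θ − 34°) = 0.25 / 0.5 = 0.5.
θ − 34° = arccos(√0.5) = 45.0°, giving θ ≈ 34 + 45.0 = 79.0°.

θ ≈ 79°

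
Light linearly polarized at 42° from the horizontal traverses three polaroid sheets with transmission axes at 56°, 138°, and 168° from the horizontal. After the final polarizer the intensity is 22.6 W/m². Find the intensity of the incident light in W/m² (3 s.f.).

I₀ ≈ 1650 W/m²

By Malus's law, I₁ = I₀ cos²(56° − 42°) = I₀ cos²(14°) = 0.9415 I₀.
I₂ = I₁ cos²(138° − 56°) = 0.9415 I₀ · cos²(82°) = 0.01824 I₀.
I₃ = I₂ cos²(168° − 138°) = 0.01824 I₀ · cos²(30°) = 0.01368 I₀.
So 22.6 W/m² = 0.01368 I₀, giving I₀ = 22.6/0.01368 = 1652 W/m².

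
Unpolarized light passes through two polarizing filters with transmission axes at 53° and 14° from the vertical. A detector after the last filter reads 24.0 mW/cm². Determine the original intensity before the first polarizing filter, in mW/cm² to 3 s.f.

Unpolarized light through the first polarizer → I₁ = ½ I₀, now polarized at 53°.
I₂ = I₁ cos²(14° − 53°) = 0.5 I₀ · cos²(39°) = 0.302 I₀.
So 24.0 mW/cm² = 0.302 I₀, giving I₀ = 24.0/0.302 = 79.48 mW/cm².

I₀ ≈ 79.5 mW/cm²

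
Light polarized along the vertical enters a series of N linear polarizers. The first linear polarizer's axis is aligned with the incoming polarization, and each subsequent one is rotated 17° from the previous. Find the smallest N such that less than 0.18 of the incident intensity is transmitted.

N = 21

First polarizer is aligned with the polarization: full transmission.
Each further stage multiplies by cos²(17°) = 0.9145.
After N polarizers: T = 0.9145^(N−1). Require T < 0.18 ⇒ N−1 > ln(0.18)/ln(0.9145) = 19.19, so N−1 ≥ 20 and N = 21.
Check: N=21 gives T = 0.1674 < 0.18; N=20 gives T = 0.1831.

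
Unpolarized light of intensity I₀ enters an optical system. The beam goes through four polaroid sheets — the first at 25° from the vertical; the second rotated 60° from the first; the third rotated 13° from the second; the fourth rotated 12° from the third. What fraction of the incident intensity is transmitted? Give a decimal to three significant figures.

Unpolarized light through the first polarizer → I₁ = ½ I₀, now polarized at 25°.
I₂ = I₁ cos²(60°) = 0.5 · 0.25 I₀ = 0.125 I₀.
I₃ = I₂ cos²(13°) = 0.125 · 0.9494 I₀ = 0.1187 I₀.
I₄ = I₃ cos²(12°) = 0.1187 · 0.9568 I₀ = 0.1135 I₀.
Transmitted fraction = 0.1135.

≈ 0.114 I₀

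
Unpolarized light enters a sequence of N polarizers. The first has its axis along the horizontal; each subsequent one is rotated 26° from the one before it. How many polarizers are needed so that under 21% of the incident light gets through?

N = 6

First polarizer halves the unpolarized light: factor 1/2.
Each further stage multiplies by cos²(26°) = 0.8078.
After N polarizers: T = 0.5·0.8078^(N−1). Require T < 0.21 ⇒ N−1 > ln(0.21/0.5)/ln(0.8078) = 4.07, so N−1 ≥ 5 and N = 6.
Check: N=6 gives T = 0.172 < 0.21; N=5 gives T = 0.2129.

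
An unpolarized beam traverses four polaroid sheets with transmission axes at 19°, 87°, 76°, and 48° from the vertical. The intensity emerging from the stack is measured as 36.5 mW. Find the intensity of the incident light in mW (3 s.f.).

Unpolarized light through the first polarizer → I₁ = ½ I₀, now polarized at 19°.
I₂ = I₁ cos²(87° − 19°) = 0.5 I₀ · cos²(68°) = 0.07017 I₀.
I₃ = I₂ cos²(76° − 87°) = 0.07017 I₀ · cos²(11°) = 0.06761 I₀.
I₄ = I₃ cos²(48° − 76°) = 0.06761 I₀ · cos²(28°) = 0.05271 I₀.
So 36.5 mW = 0.05271 I₀, giving I₀ = 36.5/0.05271 = 692.5 mW.

I₀ ≈ 692 mW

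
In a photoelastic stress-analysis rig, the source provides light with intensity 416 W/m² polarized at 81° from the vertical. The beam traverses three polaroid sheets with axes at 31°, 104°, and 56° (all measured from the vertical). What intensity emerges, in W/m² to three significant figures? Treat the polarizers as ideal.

I₁ = 416 W/m² · cos²(50°) = 171.9 W/m².
I₂ = I₁ · cos²(73°) = 171.9 · 0.08548 = 14.69 W/m².
I₃ = I₂ · cos²(48°) = 14.69 · 0.4477 = 6.578 W/m².

I ≈ 6.58 W/m²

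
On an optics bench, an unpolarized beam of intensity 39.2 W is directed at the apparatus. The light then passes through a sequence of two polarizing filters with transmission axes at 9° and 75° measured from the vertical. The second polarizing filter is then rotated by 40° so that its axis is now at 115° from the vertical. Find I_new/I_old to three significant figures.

Before rotation:
Unpolarized light through the first polarizer → I₁ = ½ I₀, now polarized at 9°.
I₂ = I₁ cos²(75° − 9°) = 0.5 I₀ · cos²(66°) = 0.08272 I₀.
After rotation:
Unpolarized light through the first polarizer → I₁ = ½ I₀, now polarized at 9°.
Angle between axes 1 and 2: 74°. I₂ = 0.5 I₀ · cos²(74°) = 0.03799 I₀.
Ratio = 0.03799 / 0.08272 = 0.4593.

I_new/I_old ≈ 0.459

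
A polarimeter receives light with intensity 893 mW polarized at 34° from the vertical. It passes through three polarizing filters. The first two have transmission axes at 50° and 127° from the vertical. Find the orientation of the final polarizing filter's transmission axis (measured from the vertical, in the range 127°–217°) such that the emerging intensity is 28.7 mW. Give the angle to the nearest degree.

θ ≈ 161°

By Malus's law, I₁ = I₀ cos²(50° − 34°) = I₀ cos²(16°) = 0.924 I₀.
I₂ = I₁ cos²(127° − 50°) = 0.924 I₀ · cos²(77°) = 0.04676 I₀.
Target fraction: 28.7 / 893 mW = 0.03214 of I₀.
Need I₃/I₀ = 0.03214, so cos²(θ − 127°) = 0.03214 / 0.04676 = 0.6873.
θ − 127° = arccos(√0.6873) = 34.0°, giving θ ≈ 127 + 34.0 = 161.0°.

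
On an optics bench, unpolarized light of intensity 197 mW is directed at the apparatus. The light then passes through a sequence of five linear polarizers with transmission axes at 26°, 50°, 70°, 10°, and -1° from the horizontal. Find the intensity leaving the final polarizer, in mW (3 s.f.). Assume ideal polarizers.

I ≈ 17.5 mW

Unpolarized light through the first polarizer → I₁ = 197 mW/2 = 98.5 mW, polarized at 26°.
I₂ = I₁ · cos²(24°) = 98.5 · 0.8346 = 82.2 mW.
I₃ = I₂ · cos²(20°) = 82.2 · 0.883 = 72.59 mW.
I₄ = I₃ · cos²(60°) = 72.59 · 0.25 = 18.15 mW.
I₅ = I₄ · cos²(11°) = 18.15 · 0.9636 = 17.49 mW.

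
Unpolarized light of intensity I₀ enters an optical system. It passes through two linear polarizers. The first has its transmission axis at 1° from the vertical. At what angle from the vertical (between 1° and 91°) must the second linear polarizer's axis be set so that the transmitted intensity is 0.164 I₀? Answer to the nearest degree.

θ ≈ 56°

Unpolarized light through the first polarizer → I₁ = ½ I₀, now polarized at 1°.
Need I₂/I₀ = 0.164, so cos²(θ − 1°) = 0.164 / 0.5 = 0.328.
θ − 1° = arccos(√0.328) = 55.1°, giving θ ≈ 1 + 55.1 = 56.1°.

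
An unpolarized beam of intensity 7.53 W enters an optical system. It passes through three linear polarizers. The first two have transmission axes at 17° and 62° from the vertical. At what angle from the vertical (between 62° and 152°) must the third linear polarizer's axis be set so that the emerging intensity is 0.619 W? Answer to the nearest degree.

θ ≈ 117°

Unpolarized light through the first polarizer → I₁ = ½ I₀, now polarized at 17°.
I₂ = I₁ cos²(62° − 17°) = 0.5 I₀ · cos²(45°) = 0.25 I₀.
Target fraction: 0.619 / 7.53 W = 0.0822 of I₀.
Need I₃/I₀ = 0.0822, so cos²(θ − 62°) = 0.0822 / 0.25 = 0.3288.
θ − 62° = arccos(√0.3288) = 55.0°, giving θ ≈ 62 + 55.0 = 117.0°.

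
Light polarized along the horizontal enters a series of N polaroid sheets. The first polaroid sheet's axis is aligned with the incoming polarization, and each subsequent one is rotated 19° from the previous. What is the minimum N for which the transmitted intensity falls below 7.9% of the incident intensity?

N = 24

First polarizer is aligned with the polarization: full transmission.
Each further stage multiplies by cos²(19°) = 0.894.
After N polarizers: T = 0.894^(N−1). Require T < 0.079 ⇒ N−1 > ln(0.079)/ln(0.894) = 22.65, so N−1 ≥ 23 and N = 24.
Check: N=24 gives T = 0.076 < 0.079; N=23 gives T = 0.08501.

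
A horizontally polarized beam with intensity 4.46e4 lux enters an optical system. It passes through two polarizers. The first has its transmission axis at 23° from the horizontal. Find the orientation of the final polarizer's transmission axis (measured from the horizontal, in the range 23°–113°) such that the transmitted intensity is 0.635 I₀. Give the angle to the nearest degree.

θ ≈ 53°

By Malus's law, I₁ = I₀ cos²(23° − 0°) = I₀ cos²(23°) = 0.8473 I₀.
Need I₂/I₀ = 0.635, so cos²(θ − 23°) = 0.635 / 0.8473 = 0.7494.
θ − 23° = arccos(√0.7494) = 30.0°, giving θ ≈ 23 + 30.0 = 53.0°.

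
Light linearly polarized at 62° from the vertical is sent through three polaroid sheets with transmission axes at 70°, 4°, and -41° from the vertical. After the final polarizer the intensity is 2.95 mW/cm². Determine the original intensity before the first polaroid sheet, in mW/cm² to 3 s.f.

I₁ = I₀ cos²(70° − 62°) = I₀ cos²(8°) = 0.9806 I₀.
I₂ = I₁ cos²(4° − 70°) = 0.9806 I₀ · cos²(66°) = 0.1622 I₀.
I₃ = I₂ cos²(-41° − 4°) = 0.1622 I₀ · cos²(45°) = 0.08112 I₀.
So 2.95 mW/cm² = 0.08112 I₀, giving I₀ = 2.95/0.08112 = 36.37 mW/cm².

I₀ ≈ 36.4 mW/cm²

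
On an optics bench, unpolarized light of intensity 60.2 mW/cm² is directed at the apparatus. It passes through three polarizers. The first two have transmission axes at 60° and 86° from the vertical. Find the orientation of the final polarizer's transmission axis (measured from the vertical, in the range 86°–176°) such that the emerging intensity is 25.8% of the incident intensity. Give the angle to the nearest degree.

θ ≈ 123°

Unpolarized light through the first polarizer → I₁ = ½ I₀, now polarized at 60°.
I₂ = I₁ cos²(86° − 60°) = 0.5 I₀ · cos²(26°) = 0.4039 I₀.
Need I₃/I₀ = 0.258, so cos²(θ − 86°) = 0.258 / 0.4039 = 0.6387.
θ − 86° = arccos(√0.6387) = 36.9°, giving θ ≈ 86 + 36.9 = 122.9°.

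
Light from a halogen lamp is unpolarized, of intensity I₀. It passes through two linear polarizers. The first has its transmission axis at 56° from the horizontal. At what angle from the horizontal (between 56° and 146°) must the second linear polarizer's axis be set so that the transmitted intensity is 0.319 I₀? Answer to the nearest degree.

θ ≈ 93°

Unpolarized light through the first polarizer → I₁ = ½ I₀, now polarized at 56°.
Need I₂/I₀ = 0.319, so cos²(θ − 56°) = 0.319 / 0.5 = 0.638.
θ − 56° = arccos(√0.638) = 37.0°, giving θ ≈ 56 + 37.0 = 93.0°.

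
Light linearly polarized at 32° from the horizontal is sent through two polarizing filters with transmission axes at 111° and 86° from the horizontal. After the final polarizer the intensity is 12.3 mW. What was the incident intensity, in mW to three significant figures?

I₁ = I₀ cos²(111° − 32°) = I₀ cos²(79°) = 0.03641 I₀.
I₂ = I₁ cos²(86° − 111°) = 0.03641 I₀ · cos²(25°) = 0.02991 I₀.
So 12.3 mW = 0.02991 I₀, giving I₀ = 12.3/0.02991 = 411.3 mW.

I₀ ≈ 411 mW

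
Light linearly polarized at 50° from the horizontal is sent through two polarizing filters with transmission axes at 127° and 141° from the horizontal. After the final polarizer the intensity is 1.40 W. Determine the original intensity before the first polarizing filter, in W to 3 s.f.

I₁ = I₀ cos²(127° − 50°) = I₀ cos²(77°) = 0.0506 I₀.
I₂ = I₁ cos²(141° − 127°) = 0.0506 I₀ · cos²(14°) = 0.04764 I₀.
So 1.40 W = 0.04764 I₀, giving I₀ = 1.40/0.04764 = 29.39 W.

I₀ ≈ 29.4 W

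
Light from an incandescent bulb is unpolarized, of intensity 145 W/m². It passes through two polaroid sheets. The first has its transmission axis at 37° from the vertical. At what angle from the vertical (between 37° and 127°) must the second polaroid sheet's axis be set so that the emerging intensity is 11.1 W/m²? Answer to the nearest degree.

θ ≈ 104°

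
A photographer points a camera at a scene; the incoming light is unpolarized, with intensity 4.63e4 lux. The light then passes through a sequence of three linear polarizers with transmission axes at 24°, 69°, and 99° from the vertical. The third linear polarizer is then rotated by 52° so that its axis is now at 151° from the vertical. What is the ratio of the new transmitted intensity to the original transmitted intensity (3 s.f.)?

I_new/I_old ≈ 0.0258

Before rotation:
Unpolarized light through the first polarizer → I₁ = ½ I₀, now polarized at 24°.
I₂ = I₁ cos²(69° − 24°) = 0.5 I₀ · cos²(45°) = 0.25 I₀.
I₃ = I₂ cos²(99° − 69°) = 0.25 I₀ · cos²(30°) = 0.1875 I₀.
After rotation:
Unpolarized light through the first polarizer → I₁ = ½ I₀, now polarized at 24°.
I₂ = I₁ cos²(69° − 24°) = 0.5 I₀ · cos²(45°) = 0.25 I₀.
I₃ = I₂ cos²(151° − 69°) = 0.25 I₀ · cos²(82°) = 0.004842 I₀.
Ratio = 0.004842 / 0.1875 = 0.02583.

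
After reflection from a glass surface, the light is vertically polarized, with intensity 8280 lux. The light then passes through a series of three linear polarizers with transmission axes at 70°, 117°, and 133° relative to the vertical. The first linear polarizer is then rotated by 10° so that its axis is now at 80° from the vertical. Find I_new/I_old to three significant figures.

I_new/I_old ≈ 0.353

Before rotation:
By Malus's law, I₁ = I₀ cos²(70° − 0°) = I₀ cos²(70°) = 0.117 I₀.
I₂ = I₁ cos²(117° − 70°) = 0.117 I₀ · cos²(47°) = 0.05441 I₀.
I₃ = I₂ cos²(133° − 117°) = 0.05441 I₀ · cos²(16°) = 0.05028 I₀.
After rotation:
I₁ = I₀ cos²(80° − 0°) = I₀ cos²(80°) = 0.03015 I₀.
I₂ = I₁ cos²(117° − 80°) = 0.03015 I₀ · cos²(37°) = 0.01923 I₀.
I₃ = I₂ cos²(133° − 117°) = 0.01923 I₀ · cos²(16°) = 0.01777 I₀.
Ratio = 0.01777 / 0.05028 = 0.3535.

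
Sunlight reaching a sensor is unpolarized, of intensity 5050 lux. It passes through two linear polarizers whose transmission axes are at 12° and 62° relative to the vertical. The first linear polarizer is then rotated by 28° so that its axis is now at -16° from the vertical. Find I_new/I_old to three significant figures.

Before rotation:
Unpolarized light through the first polarizer → I₁ = ½ I₀, now polarized at 12°.
I₂ = I₁ cos²(62° − 12°) = 0.5 I₀ · cos²(50°) = 0.2066 I₀.
After rotation:
Unpolarized light through the first polarizer → I₁ = ½ I₀, now polarized at -16°.
I₂ = I₁ cos²(62° + 16°) = 0.5 I₀ · cos²(78°) = 0.02161 I₀.
Ratio = 0.02161 / 0.2066 = 0.1046.

I_new/I_old ≈ 0.105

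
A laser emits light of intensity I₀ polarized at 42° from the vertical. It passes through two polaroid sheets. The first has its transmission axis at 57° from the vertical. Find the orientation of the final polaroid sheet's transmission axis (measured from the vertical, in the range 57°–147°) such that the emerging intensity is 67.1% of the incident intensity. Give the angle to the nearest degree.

I₁ = I₀ cos²(57° − 42°) = I₀ cos²(15°) = 0.933 I₀.
Need I₂/I₀ = 0.671, so cos²(θ − 57°) = 0.671 / 0.933 = 0.7192.
θ − 57° = arccos(√0.7192) = 32.0°, giving θ ≈ 57 + 32.0 = 89.0°.

θ ≈ 89°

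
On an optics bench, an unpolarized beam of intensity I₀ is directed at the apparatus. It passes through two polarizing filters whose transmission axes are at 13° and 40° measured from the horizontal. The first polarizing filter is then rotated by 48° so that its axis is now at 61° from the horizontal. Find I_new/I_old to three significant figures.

Before rotation:
Unpolarized light through the first polarizer → I₁ = ½ I₀, now polarized at 13°.
I₂ = I₁ cos²(40° − 13°) = 0.5 I₀ · cos²(27°) = 0.3969 I₀.
After rotation:
Unpolarized light through the first polarizer → I₁ = ½ I₀, now polarized at 61°.
I₂ = I₁ cos²(40° − 61°) = 0.5 I₀ · cos²(21°) = 0.4358 I₀.
Ratio = 0.4358 / 0.3969 = 1.098.

I_new/I_old ≈ 1.10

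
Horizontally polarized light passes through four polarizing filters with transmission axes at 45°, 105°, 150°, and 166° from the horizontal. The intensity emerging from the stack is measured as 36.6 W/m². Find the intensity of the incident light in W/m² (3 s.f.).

I₀ ≈ 634 W/m²

I₁ = I₀ cos²(45° − 0°) = I₀ cos²(45°) = 0.5 I₀.
I₂ = I₁ cos²(105° − 45°) = 0.5 I₀ · cos²(60°) = 0.125 I₀.
I₃ = I₂ cos²(150° − 105°) = 0.125 I₀ · cos²(45°) = 0.0625 I₀.
I₄ = I₃ cos²(166° − 150°) = 0.0625 I₀ · cos²(16°) = 0.05775 I₀.
So 36.6 W/m² = 0.05775 I₀, giving I₀ = 36.6/0.05775 = 633.7 W/m².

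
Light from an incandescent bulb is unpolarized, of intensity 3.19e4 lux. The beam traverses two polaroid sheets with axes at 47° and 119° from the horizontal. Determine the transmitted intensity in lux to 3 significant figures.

Unpolarized light through the first polarizer → I₁ = 3.19e4 lux/2 = 1.595e+04 lux, polarized at 47°.
I₂ = I₁ · cos²(72°) = 1.595e+04 · 0.09549 = 1523 lux.

I ≈ 1520 lux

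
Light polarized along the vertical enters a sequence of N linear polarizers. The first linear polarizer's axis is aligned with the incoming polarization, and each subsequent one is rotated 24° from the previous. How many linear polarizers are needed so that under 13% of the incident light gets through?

First polarizer is aligned with the polarization: full transmission.
Each further stage multiplies by cos²(24°) = 0.8346.
After N polarizers: T = 0.8346^(N−1). Require T < 0.13 ⇒ N−1 > ln(0.13)/ln(0.8346) = 11.28, so N−1 ≥ 12 and N = 13.
Check: N=13 gives T = 0.1142 < 0.13; N=12 gives T = 0.1368.

N = 13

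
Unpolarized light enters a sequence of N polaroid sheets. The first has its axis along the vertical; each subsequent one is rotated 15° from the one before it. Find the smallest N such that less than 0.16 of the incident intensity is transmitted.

N = 18

First polarizer halves the unpolarized light: factor 1/2.
Each further stage multiplies by cos²(15°) = 0.933.
After N polarizers: T = 0.5·0.933^(N−1). Require T < 0.16 ⇒ N−1 > ln(0.16/0.5)/ln(0.933) = 16.43, so N−1 ≥ 17 and N = 18.
Check: N=18 gives T = 0.1538 < 0.16; N=17 gives T = 0.1649.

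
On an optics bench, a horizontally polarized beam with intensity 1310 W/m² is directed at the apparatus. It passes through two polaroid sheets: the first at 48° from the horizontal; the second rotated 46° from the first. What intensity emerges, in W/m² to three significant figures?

I₁ = 1310 W/m² · cos²(48°) = 586.5 W/m².
I₂ = I₁ · cos²(46°) = 586.5 · 0.4826 = 283 W/m².

I ≈ 283 W/m²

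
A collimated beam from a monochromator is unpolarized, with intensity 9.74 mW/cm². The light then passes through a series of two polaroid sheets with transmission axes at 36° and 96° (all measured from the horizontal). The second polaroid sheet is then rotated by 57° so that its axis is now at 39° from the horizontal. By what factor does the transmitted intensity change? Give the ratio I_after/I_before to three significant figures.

Before rotation:
Unpolarized light through the first polarizer → I₁ = ½ I₀, now polarized at 36°.
I₂ = I₁ cos²(96° − 36°) = 0.5 I₀ · cos²(60°) = 0.125 I₀.
After rotation:
Unpolarized light through the first polarizer → I₁ = ½ I₀, now polarized at 36°.
I₂ = I₁ cos²(39° − 36°) = 0.5 I₀ · cos²(3°) = 0.4986 I₀.
Ratio = 0.4986 / 0.125 = 3.989.

I_new/I_old ≈ 3.99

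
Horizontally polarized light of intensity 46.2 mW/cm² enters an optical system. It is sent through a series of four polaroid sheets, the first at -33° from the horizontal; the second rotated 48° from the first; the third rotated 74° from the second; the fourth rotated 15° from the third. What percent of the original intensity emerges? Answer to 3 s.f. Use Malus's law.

≈ 2.23%

By Malus's law, I₁ = 46.2 mW/cm² · cos²(33°) = 32.5 mW/cm².
I₂ = I₁ · cos²(48°) = 32.5 · 0.4477 = 14.55 mW/cm².
I₃ = I₂ · cos²(74°) = 14.55 · 0.07598 = 1.105 mW/cm².
I₄ = I₃ · cos²(15°) = 1.105 · 0.933 = 1.031 mW/cm².
That is 2.232% of the incident intensity.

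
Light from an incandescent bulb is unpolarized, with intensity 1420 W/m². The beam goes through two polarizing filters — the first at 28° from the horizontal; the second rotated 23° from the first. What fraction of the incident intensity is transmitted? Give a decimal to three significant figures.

Unpolarized light through the first polarizer → I₁ = 1420 W/m²/2 = 710 W/m², polarized at 28°.
I₂ = I₁ · cos²(23°) = 710 · 0.8473 = 601.6 W/m².
Transmitted fraction = 0.4237.

I/I₀ ≈ 0.424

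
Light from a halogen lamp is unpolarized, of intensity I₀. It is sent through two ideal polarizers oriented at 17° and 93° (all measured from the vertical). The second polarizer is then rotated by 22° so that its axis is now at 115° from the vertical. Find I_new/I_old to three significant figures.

I_new/I_old ≈ 0.331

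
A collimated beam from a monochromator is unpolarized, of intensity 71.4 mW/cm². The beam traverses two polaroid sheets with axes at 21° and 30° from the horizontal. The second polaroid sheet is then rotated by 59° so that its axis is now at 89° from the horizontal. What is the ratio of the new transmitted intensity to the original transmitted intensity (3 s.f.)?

Before rotation:
Unpolarized light through the first polarizer → I₁ = ½ I₀, now polarized at 21°.
I₂ = I₁ cos²(30° − 21°) = 0.5 I₀ · cos²(9°) = 0.4878 I₀.
After rotation:
Unpolarized light through the first polarizer → I₁ = ½ I₀, now polarized at 21°.
I₂ = I₁ cos²(89° − 21°) = 0.5 I₀ · cos²(68°) = 0.07017 I₀.
Ratio = 0.07017 / 0.4878 = 0.1439.

I_new/I_old ≈ 0.144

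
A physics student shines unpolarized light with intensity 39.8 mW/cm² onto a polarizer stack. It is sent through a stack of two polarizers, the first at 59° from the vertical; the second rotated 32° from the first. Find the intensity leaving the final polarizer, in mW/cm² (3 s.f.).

I ≈ 14.3 mW/cm²

Unpolarized light through the first polarizer → I₁ = 39.8 mW/cm²/2 = 19.9 mW/cm², polarized at 59°.
I₂ = I₁ · cos²(32°) = 19.9 · 0.7192 = 14.31 mW/cm².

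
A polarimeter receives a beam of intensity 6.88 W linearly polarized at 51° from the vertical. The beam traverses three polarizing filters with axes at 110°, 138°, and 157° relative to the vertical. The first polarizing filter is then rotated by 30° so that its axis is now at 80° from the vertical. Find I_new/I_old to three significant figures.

Before rotation:
I₁ = I₀ cos²(110° − 51°) = I₀ cos²(59°) = 0.2653 I₀.
I₂ = I₁ cos²(138° − 110°) = 0.2653 I₀ · cos²(28°) = 0.2068 I₀.
I₃ = I₂ cos²(157° − 138°) = 0.2068 I₀ · cos²(19°) = 0.1849 I₀.
After rotation:
I₁ = I₀ cos²(80° − 51°) = I₀ cos²(29°) = 0.765 I₀.
I₂ = I₁ cos²(138° − 80°) = 0.765 I₀ · cos²(58°) = 0.2148 I₀.
I₃ = I₂ cos²(157° − 138°) = 0.2148 I₀ · cos²(19°) = 0.192 I₀.
Ratio = 0.192 / 0.1849 = 1.039.

I_new/I_old ≈ 1.04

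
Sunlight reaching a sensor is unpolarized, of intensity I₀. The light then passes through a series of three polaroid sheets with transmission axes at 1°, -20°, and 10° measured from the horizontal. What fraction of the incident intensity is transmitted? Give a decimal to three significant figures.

≈ 0.327 I₀

Unpolarized light through the first polarizer → I₁ = ½ I₀, now polarized at 1°.
I₂ = I₁ cos²(-20° − 1°) = 0.5 I₀ · cos²(21°) = 0.4358 I₀.
I₃ = I₂ cos²(10° + 20°) = 0.4358 I₀ · cos²(30°) = 0.3268 I₀.
Transmitted fraction = 0.3268.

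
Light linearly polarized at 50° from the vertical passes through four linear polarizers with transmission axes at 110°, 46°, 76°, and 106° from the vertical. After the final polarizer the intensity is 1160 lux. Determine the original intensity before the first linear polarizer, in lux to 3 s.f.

I₁ = I₀ cos²(110° − 50°) = I₀ cos²(60°) = 0.25 I₀.
I₂ = I₁ cos²(46° − 110°) = 0.25 I₀ · cos²(64°) = 0.04804 I₀.
I₃ = I₂ cos²(76° − 46°) = 0.04804 I₀ · cos²(30°) = 0.03603 I₀.
I₄ = I₃ cos²(106° − 76°) = 0.03603 I₀ · cos²(30°) = 0.02702 I₀.
So 1160 lux = 0.02702 I₀, giving I₀ = 1160/0.02702 = 4.293e+04 lux.

I₀ ≈ 4.29e4 lux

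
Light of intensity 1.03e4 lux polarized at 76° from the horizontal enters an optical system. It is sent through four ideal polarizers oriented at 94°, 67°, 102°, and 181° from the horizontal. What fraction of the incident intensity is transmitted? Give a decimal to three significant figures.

I/I₀ ≈ 0.0175

By Malus's law, I₁ = 1.03e4 lux · cos²(18°) = 9316 lux.
I₂ = I₁ · cos²(27°) = 9316 · 0.7939 = 7396 lux.
I₃ = I₂ · cos²(35°) = 7396 · 0.671 = 4963 lux.
I₄ = I₃ · cos²(79°) = 4963 · 0.03641 = 180.7 lux.
Transmitted fraction = 0.01754.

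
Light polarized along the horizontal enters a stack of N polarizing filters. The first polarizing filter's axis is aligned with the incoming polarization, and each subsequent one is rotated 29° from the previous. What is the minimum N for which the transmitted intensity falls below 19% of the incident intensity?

First polarizer is aligned with the polarization: full transmission.
Each further stage multiplies by cos²(29°) = 0.765.
After N polarizers: T = 0.765^(N−1). Require T < 0.19 ⇒ N−1 > ln(0.19)/ln(0.765) = 6.20, so N−1 ≥ 7 and N = 8.
Check: N=8 gives T = 0.1533 < 0.19; N=7 gives T = 0.2004.

N = 8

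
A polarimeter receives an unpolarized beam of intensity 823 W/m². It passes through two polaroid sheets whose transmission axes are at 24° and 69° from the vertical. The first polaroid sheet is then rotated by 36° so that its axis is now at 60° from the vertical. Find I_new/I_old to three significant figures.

Before rotation:
Unpolarized light through the first polarizer → I₁ = ½ I₀, now polarized at 24°.
I₂ = I₁ cos²(69° − 24°) = 0.5 I₀ · cos²(45°) = 0.25 I₀.
After rotation:
Unpolarized light through the first polarizer → I₁ = ½ I₀, now polarized at 60°.
I₂ = I₁ cos²(69° − 60°) = 0.5 I₀ · cos²(9°) = 0.4878 I₀.
Ratio = 0.4878 / 0.25 = 1.951.

I_new/I_old ≈ 1.95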